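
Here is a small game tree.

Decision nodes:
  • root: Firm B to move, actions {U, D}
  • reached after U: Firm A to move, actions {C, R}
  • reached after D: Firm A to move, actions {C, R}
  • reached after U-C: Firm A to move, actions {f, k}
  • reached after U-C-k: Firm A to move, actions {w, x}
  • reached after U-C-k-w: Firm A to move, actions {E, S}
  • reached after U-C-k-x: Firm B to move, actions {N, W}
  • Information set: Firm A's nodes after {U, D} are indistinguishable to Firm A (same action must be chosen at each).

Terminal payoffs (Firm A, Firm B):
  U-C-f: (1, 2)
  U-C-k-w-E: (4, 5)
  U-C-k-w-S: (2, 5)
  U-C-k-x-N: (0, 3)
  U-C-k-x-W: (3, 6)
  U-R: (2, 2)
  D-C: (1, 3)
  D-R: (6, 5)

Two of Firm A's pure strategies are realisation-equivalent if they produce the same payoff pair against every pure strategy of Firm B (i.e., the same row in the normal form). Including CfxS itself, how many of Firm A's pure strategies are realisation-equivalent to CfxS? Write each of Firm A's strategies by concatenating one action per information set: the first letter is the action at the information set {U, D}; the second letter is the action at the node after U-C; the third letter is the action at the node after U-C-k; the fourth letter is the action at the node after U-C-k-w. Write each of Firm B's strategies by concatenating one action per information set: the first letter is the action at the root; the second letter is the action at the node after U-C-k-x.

4

Row for CfxS (columns UN, UW, DN, DW): (1,2) (1,2) (1,3) (1,3).
Under CfxS, Firm A's choice at the node after U-C-k and at the node after U-C-k-w can never be reached regardless of what Firm B does, so varying those choices leaves every outcome unchanged.
Holding the reachable choices fixed and varying the unreachable ones freely already gives 2 × 2 = 4 equivalent strategies.
No other strategy reproduces this row, so those 4 are the full class: CfwE, CfwS, CfxE, CfxS.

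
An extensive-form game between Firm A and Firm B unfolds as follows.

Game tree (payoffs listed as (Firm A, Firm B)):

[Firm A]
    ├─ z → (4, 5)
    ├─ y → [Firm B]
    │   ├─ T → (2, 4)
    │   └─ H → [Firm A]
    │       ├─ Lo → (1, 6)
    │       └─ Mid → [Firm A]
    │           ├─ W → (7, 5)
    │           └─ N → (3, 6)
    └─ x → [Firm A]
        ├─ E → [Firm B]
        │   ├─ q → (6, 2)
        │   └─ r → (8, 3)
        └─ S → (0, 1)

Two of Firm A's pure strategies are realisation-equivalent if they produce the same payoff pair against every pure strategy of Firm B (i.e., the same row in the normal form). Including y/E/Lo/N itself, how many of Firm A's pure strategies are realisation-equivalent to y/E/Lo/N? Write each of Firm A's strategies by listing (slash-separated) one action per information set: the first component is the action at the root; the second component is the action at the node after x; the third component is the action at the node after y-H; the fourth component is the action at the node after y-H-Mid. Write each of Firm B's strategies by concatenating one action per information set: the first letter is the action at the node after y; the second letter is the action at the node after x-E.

4

Row for y/E/Lo/N (columns Tq, Tr, Hq, Hr): (2,4) (2,4) (1,6) (1,6).
Under y/E/Lo/N, Firm A's choice at the node after x and at the node after y-H-Mid can never be reached regardless of what Firm B does, so varying those choices leaves every outcome unchanged.
Holding the reachable choices fixed and varying the unreachable ones freely already gives 2 × 2 = 4 equivalent strategies.
No other strategy reproduces this row, so those 4 are the full class: y/E/Lo/W, y/E/Lo/N, y/S/Lo/W, y/S/Lo/N.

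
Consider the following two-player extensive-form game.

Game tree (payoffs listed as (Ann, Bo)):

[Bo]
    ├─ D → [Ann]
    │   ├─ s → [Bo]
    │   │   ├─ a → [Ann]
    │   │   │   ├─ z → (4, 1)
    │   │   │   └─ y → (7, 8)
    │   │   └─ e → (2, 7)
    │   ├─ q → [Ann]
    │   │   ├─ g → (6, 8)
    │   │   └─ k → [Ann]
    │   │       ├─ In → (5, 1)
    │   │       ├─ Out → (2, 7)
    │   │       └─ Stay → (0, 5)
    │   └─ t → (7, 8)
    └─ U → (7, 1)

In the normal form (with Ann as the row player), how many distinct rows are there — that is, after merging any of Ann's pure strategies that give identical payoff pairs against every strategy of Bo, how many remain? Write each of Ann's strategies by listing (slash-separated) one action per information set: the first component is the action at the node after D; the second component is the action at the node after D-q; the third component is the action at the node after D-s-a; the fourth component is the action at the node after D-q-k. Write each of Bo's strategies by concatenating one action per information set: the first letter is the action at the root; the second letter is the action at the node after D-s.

7

Ann has 36 pure strategies: s/g/z/In, s/g/z/Out, s/g/z/Stay, s/g/y/In, s/g/y/Out, s/g/y/Stay, s/k/z/In, s/k/z/Out, s/k/z/Stay, s/k/y/In, s/k/y/Out, s/k/y/Stay, q/g/z/In, q/g/z/Out, q/g/z/Stay, q/g/y/In, q/g/y/Out, q/g/y/Stay, q/k/z/In, q/k/z/Out, q/k/z/Stay, q/k/y/In, q/k/y/Out, q/k/y/Stay, t/g/z/In, t/g/z/Out, t/g/z/Stay, t/g/y/In, t/g/y/Out, t/g/y/Stay, t/k/z/In, t/k/z/Out, t/k/z/Stay, t/k/y/In, t/k/y/Out, t/k/y/Stay. Columns: Da, De, Ua, Ue.
{s/g/z/In, s/g/z/Out, s/g/z/Stay, s/k/z/In, s/k/z/Out, s/k/z/Stay} → row (4,1) (2,7) (7,1) (7,1)
{s/g/y/In, s/g/y/Out, s/g/y/Stay, s/k/y/In, s/k/y/Out, s/k/y/Stay} → row (7,8) (2,7) (7,1) (7,1)
{q/g/z/In, q/g/z/Out, q/g/z/Stay, q/g/y/In, q/g/y/Out, q/g/y/Stay} → row (6,8) (6,8) (7,1) (7,1)
{q/k/z/In, q/k/y/In} → row (5,1) (5,1) (7,1) (7,1)
{q/k/z/Out, q/k/y/Out} → row (2,7) (2,7) (7,1) (7,1)
{q/k/z/Stay, q/k/y/Stay} → row (0,5) (0,5) (7,1) (7,1)
{t/g/z/In, t/g/z/Out, t/g/z/Stay, t/g/y/In, t/g/y/Out, t/g/y/Stay, t/k/z/In, t/k/z/Out, t/k/z/Stay, t/k/y/In, t/k/y/Out, t/k/y/Stay} → row (7,8) (7,8) (7,1) (7,1)
That's 7 distinct rows out of 36 strategies.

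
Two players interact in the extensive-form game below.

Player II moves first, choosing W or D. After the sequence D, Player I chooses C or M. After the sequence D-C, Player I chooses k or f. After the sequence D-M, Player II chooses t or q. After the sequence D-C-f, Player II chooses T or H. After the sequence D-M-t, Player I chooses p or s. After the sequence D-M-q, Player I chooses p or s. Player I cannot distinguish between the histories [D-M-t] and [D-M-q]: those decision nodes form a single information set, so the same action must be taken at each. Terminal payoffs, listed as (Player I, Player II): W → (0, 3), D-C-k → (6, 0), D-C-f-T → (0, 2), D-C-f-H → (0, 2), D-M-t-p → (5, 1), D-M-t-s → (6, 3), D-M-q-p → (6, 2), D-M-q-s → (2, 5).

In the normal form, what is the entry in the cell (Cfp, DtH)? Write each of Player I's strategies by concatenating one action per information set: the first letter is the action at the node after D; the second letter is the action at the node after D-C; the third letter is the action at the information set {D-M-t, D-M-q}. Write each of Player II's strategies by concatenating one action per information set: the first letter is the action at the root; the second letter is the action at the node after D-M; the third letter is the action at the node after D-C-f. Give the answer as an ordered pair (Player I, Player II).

Trace the play path from the root:
  Player II plays D
  Player I plays C at [D]
  Player I plays f at [D-C]
  Player II plays H at [D-C-f]
→ terminal payoff (0, 2).
(Player I's choice at the information set {D-M-t, D-M-q} is never reached on this path, so it doesn't affect the outcome.)

(0, 2)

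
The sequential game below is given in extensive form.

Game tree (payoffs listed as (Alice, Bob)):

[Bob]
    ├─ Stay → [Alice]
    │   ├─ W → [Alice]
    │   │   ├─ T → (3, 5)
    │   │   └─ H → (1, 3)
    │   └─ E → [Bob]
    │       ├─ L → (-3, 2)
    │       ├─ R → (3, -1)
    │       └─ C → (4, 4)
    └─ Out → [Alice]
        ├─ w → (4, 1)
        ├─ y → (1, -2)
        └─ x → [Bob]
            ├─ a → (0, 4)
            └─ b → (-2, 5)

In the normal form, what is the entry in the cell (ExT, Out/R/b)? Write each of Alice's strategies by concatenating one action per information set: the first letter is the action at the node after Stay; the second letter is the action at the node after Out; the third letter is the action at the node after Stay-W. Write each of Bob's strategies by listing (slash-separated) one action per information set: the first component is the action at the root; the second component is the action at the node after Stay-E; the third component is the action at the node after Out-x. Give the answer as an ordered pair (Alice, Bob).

Trace the play path from the root:
  Bob plays Out
  Alice plays x at [Out]
  Bob plays b at [Out-x]
→ terminal payoff (-2, 5).
(Alice's choice at the node after Stay is never reached on this path, so it doesn't affect the outcome.)

(-2, 5)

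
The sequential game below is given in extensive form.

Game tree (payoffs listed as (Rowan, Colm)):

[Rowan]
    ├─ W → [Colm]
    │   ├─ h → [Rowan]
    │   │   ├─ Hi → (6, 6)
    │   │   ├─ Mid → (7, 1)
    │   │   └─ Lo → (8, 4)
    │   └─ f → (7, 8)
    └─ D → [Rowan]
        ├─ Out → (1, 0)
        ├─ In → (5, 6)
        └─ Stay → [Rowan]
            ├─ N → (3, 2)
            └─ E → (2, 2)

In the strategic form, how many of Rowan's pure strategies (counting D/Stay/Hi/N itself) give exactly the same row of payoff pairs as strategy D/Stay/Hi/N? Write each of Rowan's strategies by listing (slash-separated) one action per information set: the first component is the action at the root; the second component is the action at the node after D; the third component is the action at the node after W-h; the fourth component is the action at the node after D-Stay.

Row for D/Stay/Hi/N (columns h, f): (3,2) (3,2).
Under D/Stay/Hi/N, Rowan's choice at the node after W-h can never be reached regardless of what Colm does, so varying those choices leaves every outcome unchanged.
Holding the reachable choices fixed and varying the unreachable one freely already gives 3 equivalent strategies.
No other strategy reproduces this row, so those 3 are the full class: D/Stay/Hi/N, D/Stay/Mid/N, D/Stay/Lo/N.

3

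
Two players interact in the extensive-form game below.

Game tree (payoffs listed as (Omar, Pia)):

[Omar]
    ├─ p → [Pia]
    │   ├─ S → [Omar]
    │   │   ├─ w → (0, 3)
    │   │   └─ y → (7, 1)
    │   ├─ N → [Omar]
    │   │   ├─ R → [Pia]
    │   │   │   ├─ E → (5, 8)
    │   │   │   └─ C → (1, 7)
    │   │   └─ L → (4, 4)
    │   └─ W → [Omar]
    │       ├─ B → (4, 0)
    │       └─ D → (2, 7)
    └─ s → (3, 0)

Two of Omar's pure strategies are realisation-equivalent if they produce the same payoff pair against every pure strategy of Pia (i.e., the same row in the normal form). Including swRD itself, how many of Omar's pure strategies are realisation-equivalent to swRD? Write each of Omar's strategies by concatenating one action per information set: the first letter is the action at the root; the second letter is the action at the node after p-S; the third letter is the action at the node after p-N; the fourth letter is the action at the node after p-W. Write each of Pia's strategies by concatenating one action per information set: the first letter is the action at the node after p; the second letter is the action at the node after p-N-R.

Row for swRD (columns SE, SC, NE, NC, WE, WC): (3,0) (3,0) (3,0) (3,0) (3,0) (3,0).
Under swRD, Omar's choice at the node after p-S and at the node after p-N and at the node after p-W can never be reached regardless of what Pia does, so varying those choices leaves every outcome unchanged.
Holding the reachable choices fixed and varying the unreachable ones freely already gives 2 × 2 × 2 = 8 equivalent strategies.
No other strategy reproduces this row, so those 8 are the full class: swRB, swRD, swLB, swLD, syRB, syRD, syLB, syLD.

8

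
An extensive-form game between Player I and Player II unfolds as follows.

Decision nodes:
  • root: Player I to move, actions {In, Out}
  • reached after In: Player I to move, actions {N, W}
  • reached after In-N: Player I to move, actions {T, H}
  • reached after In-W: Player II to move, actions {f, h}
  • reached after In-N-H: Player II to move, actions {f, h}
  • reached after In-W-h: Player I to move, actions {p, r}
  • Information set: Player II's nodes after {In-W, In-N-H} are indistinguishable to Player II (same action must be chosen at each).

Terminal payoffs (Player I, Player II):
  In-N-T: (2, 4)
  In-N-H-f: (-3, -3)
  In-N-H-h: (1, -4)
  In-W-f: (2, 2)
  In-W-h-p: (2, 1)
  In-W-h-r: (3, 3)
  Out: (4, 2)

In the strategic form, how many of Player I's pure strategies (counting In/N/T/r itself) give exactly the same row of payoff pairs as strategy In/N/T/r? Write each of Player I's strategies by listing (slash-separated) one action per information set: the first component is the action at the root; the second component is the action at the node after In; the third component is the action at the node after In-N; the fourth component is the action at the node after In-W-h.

Row for In/N/T/r (columns f, h): (2,4) (2,4).
Under In/N/T/r, Player I's choice at the node after In-W-h can never be reached regardless of what Player II does, so varying those choices leaves every outcome unchanged.
Holding the reachable choices fixed and varying the unreachable one freely already gives 2 equivalent strategies.
No other strategy reproduces this row, so those 2 are the full class: In/N/T/p, In/N/T/r.

2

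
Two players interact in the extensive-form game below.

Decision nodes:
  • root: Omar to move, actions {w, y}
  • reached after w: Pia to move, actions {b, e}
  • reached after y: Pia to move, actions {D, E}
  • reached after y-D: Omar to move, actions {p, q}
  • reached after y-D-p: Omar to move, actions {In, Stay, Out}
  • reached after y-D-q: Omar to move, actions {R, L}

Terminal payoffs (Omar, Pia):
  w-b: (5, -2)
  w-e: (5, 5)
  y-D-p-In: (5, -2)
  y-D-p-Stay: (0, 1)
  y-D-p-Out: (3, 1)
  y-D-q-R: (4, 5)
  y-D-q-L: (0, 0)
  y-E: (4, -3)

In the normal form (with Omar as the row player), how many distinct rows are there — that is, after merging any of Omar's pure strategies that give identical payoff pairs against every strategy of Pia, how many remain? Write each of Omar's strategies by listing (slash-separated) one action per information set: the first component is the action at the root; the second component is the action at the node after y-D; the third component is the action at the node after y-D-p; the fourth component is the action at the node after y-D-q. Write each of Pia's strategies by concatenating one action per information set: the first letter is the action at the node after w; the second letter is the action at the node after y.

Omar has 24 pure strategies: w/p/In/R, w/p/In/L, w/p/Stay/R, w/p/Stay/L, w/p/Out/R, w/p/Out/L, w/q/In/R, w/q/In/L, w/q/Stay/R, w/q/Stay/L, w/q/Out/R, w/q/Out/L, y/p/In/R, y/p/In/L, y/p/Stay/R, y/p/Stay/L, y/p/Out/R, y/p/Out/L, y/q/In/R, y/q/In/L, y/q/Stay/R, y/q/Stay/L, y/q/Out/R, y/q/Out/L. Columns: bD, bE, eD, eE.
{w/p/In/R, w/p/In/L, w/p/Stay/R, w/p/Stay/L, w/p/Out/R, w/p/Out/L, w/q/In/R, w/q/In/L, w/q/Stay/R, w/q/Stay/L, w/q/Out/R, w/q/Out/L} → row (5,-2) (5,-2) (5,5) (5,5)
{y/p/In/R, y/p/In/L} → row (5,-2) (4,-3) (5,-2) (4,-3)
{y/p/Stay/R, y/p/Stay/L} → row (0,1) (4,-3) (0,1) (4,-3)
{y/p/Out/R, y/p/Out/L} → row (3,1) (4,-3) (3,1) (4,-3)
{y/q/In/R, y/q/Stay/R, y/q/Out/R} → row (4,5) (4,-3) (4,5) (4,-3)
{y/q/In/L, y/q/Stay/L, y/q/Out/L} → row (0,0) (4,-3) (0,0) (4,-3)
That's 6 distinct rows out of 24 strategies.

6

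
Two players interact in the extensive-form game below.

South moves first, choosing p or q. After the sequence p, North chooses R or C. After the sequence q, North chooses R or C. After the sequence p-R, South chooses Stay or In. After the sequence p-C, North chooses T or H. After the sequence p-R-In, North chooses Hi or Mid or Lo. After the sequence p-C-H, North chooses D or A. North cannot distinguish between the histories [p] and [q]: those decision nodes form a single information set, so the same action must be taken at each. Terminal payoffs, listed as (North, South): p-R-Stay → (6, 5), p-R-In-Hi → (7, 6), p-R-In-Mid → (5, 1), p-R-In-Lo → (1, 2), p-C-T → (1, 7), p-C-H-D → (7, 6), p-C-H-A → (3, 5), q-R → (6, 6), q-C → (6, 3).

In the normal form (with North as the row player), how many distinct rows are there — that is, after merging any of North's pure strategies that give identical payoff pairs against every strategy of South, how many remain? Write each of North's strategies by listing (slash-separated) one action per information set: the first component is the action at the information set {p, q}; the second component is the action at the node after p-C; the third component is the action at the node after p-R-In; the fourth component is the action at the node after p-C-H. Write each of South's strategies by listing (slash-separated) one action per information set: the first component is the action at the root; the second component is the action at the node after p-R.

North has 24 pure strategies: R/T/Hi/D, R/T/Hi/A, R/T/Mid/D, R/T/Mid/A, R/T/Lo/D, R/T/Lo/A, R/H/Hi/D, R/H/Hi/A, R/H/Mid/D, R/H/Mid/A, R/H/Lo/D, R/H/Lo/A, C/T/Hi/D, C/T/Hi/A, C/T/Mid/D, C/T/Mid/A, C/T/Lo/D, C/T/Lo/A, C/H/Hi/D, C/H/Hi/A, C/H/Mid/D, C/H/Mid/A, C/H/Lo/D, C/H/Lo/A. Columns: p/Stay, p/In, q/Stay, q/In.
{R/T/Hi/D, R/T/Hi/A, R/H/Hi/D, R/H/Hi/A} → row (6,5) (7,6) (6,6) (6,6)
{R/T/Mid/D, R/T/Mid/A, R/H/Mid/D, R/H/Mid/A} → row (6,5) (5,1) (6,6) (6,6)
{R/T/Lo/D, R/T/Lo/A, R/H/Lo/D, R/H/Lo/A} → row (6,5) (1,2) (6,6) (6,6)
{C/T/Hi/D, C/T/Hi/A, C/T/Mid/D, C/T/Mid/A, C/T/Lo/D, C/T/Lo/A} → row (1,7) (1,7) (6,3) (6,3)
{C/H/Hi/D, C/H/Mid/D, C/H/Lo/D} → row (7,6) (7,6) (6,3) (6,3)
{C/H/Hi/A, C/H/Mid/A, C/H/Lo/A} → row (3,5) (3,5) (6,3) (6,3)
That's 6 distinct rows out of 24 strategies.

6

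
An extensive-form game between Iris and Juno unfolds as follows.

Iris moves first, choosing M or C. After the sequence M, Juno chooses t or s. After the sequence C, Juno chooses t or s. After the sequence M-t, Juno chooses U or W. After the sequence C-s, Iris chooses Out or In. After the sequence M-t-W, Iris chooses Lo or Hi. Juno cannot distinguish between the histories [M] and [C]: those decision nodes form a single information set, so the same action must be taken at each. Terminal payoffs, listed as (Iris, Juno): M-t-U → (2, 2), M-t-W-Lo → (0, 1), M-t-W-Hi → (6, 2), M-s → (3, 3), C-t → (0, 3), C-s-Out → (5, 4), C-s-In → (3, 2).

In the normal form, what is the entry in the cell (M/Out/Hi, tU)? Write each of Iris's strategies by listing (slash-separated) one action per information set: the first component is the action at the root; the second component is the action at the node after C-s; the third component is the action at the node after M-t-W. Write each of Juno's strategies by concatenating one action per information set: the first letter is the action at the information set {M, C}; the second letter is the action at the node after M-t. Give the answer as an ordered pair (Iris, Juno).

(2, 2)

Trace the play path from the root:
  Iris plays M
  Juno plays t at [M]
  Juno plays U at [M-t]
→ terminal payoff (2, 2).
(Iris's choice at the node after C-s is never reached on this path, so it doesn't affect the outcome.)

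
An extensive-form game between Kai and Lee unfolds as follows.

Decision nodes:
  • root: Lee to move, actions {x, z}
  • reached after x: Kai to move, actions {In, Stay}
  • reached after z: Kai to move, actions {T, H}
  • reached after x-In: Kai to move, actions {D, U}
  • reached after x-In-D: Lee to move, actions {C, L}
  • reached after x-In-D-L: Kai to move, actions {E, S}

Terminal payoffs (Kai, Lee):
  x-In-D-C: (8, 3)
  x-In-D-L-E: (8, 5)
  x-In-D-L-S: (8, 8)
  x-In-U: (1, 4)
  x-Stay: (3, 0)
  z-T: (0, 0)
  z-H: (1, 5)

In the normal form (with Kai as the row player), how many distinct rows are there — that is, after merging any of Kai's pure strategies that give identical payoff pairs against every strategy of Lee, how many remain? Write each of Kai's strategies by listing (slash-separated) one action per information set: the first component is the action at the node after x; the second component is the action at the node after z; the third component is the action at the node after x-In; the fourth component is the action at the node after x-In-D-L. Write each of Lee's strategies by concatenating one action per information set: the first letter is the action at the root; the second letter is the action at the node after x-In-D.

Kai has 16 pure strategies: In/T/D/E, In/T/D/S, In/T/U/E, In/T/U/S, In/H/D/E, In/H/D/S, In/H/U/E, In/H/U/S, Stay/T/D/E, Stay/T/D/S, Stay/T/U/E, Stay/T/U/S, Stay/H/D/E, Stay/H/D/S, Stay/H/U/E, Stay/H/U/S. Columns: xC, xL, zC, zL.
{In/T/D/E} → row (8,3) (8,5) (0,0) (0,0)
{In/T/D/S} → row (8,3) (8,8) (0,0) (0,0)
{In/T/U/E, In/T/U/S} → row (1,4) (1,4) (0,0) (0,0)
{In/H/D/E} → row (8,3) (8,5) (1,5) (1,5)
{In/H/D/S} → row (8,3) (8,8) (1,5) (1,5)
{In/H/U/E, In/H/U/S} → row (1,4) (1,4) (1,5) (1,5)
{Stay/T/D/E, Stay/T/D/S, Stay/T/U/E, Stay/T/U/S} → row (3,0) (3,0) (0,0) (0,0)
{Stay/H/D/E, Stay/H/D/S, Stay/H/U/E, Stay/H/U/S} → row (3,0) (3,0) (1,5) (1,5)
That's 8 distinct rows out of 16 strategies.

8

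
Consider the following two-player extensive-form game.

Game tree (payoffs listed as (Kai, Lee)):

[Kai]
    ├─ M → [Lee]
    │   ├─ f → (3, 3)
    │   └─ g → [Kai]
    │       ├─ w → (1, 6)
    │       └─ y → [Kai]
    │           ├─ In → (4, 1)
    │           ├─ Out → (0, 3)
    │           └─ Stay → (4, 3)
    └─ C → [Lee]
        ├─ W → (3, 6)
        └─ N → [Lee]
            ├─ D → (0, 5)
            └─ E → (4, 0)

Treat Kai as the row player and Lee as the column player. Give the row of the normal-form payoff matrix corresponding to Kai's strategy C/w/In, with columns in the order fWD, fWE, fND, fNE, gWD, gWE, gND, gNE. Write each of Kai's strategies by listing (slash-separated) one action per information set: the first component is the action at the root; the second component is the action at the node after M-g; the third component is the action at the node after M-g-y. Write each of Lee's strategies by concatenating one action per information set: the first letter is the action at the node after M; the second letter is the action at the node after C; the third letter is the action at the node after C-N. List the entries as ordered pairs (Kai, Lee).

vs fWD: Kai plays C → Lee plays W at [C] → (3, 6)
vs fWE: Kai plays C → Lee plays W at [C] → (3, 6)
vs fND: Kai plays C → Lee plays N at [C] → Lee plays D at [C-N] → (0, 5)
vs fNE: Kai plays C → Lee plays N at [C] → Lee plays E at [C-N] → (4, 0)
vs gWD: Kai plays C → Lee plays W at [C] → (3, 6)
vs gWE: Kai plays C → Lee plays W at [C] → (3, 6)
vs gND: Kai plays C → Lee plays N at [C] → Lee plays D at [C-N] → (0, 5)
vs gNE: Kai plays C → Lee plays N at [C] → Lee plays E at [C-N] → (4, 0)

(3,6) (3,6) (0,5) (4,0) (3,6) (3,6) (0,5) (4,0)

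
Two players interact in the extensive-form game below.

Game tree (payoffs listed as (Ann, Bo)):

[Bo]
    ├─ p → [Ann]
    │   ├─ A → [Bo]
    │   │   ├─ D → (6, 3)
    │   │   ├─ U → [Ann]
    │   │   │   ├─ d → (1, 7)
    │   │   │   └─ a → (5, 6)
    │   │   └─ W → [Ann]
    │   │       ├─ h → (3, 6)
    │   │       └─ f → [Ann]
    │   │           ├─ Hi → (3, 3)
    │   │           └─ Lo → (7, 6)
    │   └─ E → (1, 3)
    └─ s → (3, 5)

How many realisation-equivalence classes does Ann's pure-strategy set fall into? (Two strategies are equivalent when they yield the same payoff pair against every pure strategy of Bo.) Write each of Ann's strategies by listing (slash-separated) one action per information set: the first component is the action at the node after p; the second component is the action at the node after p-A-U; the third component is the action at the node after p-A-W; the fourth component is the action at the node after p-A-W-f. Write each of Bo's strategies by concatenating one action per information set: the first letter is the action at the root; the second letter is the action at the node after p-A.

7

Ann has 16 pure strategies: A/d/h/Hi, A/d/h/Lo, A/d/f/Hi, A/d/f/Lo, A/a/h/Hi, A/a/h/Lo, A/a/f/Hi, A/a/f/Lo, E/d/h/Hi, E/d/h/Lo, E/d/f/Hi, E/d/f/Lo, E/a/h/Hi, E/a/h/Lo, E/a/f/Hi, E/a/f/Lo. Columns: pD, pU, pW, sD, sU, sW.
{A/d/h/Hi, A/d/h/Lo} → row (6,3) (1,7) (3,6) (3,5) (3,5) (3,5)
{A/d/f/Hi} → row (6,3) (1,7) (3,3) (3,5) (3,5) (3,5)
{A/d/f/Lo} → row (6,3) (1,7) (7,6) (3,5) (3,5) (3,5)
{A/a/h/Hi, A/a/h/Lo} → row (6,3) (5,6) (3,6) (3,5) (3,5) (3,5)
{A/a/f/Hi} → row (6,3) (5,6) (3,3) (3,5) (3,5) (3,5)
{A/a/f/Lo} → row (6,3) (5,6) (7,6) (3,5) (3,5) (3,5)
{E/d/h/Hi, E/d/h/Lo, E/d/f/Hi, E/d/f/Lo, E/a/h/Hi, E/a/h/Lo, E/a/f/Hi, E/a/f/Lo} → row (1,3) (1,3) (1,3) (3,5) (3,5) (3,5)
That's 7 distinct rows out of 16 strategies.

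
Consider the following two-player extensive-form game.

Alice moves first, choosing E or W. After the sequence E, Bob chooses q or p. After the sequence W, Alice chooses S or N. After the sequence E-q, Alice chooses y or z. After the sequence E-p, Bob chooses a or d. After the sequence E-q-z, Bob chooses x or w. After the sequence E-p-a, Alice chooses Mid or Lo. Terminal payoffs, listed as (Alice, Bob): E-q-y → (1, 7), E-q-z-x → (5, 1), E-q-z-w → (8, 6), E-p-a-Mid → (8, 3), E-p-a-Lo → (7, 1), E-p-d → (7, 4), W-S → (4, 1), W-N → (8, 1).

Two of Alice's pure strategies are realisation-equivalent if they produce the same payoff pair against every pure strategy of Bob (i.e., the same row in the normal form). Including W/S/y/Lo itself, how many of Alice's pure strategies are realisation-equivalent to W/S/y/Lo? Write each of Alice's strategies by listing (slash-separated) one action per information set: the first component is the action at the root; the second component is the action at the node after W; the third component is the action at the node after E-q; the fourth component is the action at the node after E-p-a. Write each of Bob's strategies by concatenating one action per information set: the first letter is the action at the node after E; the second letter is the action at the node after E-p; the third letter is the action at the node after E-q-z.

Row for W/S/y/Lo (columns qax, qaw, qdx, qdw, pax, paw, pdx, pdw): (4,1) (4,1) (4,1) (4,1) (4,1) (4,1) (4,1) (4,1).
Under W/S/y/Lo, Alice's choice at the node after E-q and at the node after E-p-a can never be reached regardless of what Bob does, so varying those choices leaves every outcome unchanged.
Holding the reachable choices fixed and varying the unreachable ones freely already gives 2 × 2 = 4 equivalent strategies.
No other strategy reproduces this row, so those 4 are the full class: W/S/y/Mid, W/S/y/Lo, W/S/z/Mid, W/S/z/Lo.

4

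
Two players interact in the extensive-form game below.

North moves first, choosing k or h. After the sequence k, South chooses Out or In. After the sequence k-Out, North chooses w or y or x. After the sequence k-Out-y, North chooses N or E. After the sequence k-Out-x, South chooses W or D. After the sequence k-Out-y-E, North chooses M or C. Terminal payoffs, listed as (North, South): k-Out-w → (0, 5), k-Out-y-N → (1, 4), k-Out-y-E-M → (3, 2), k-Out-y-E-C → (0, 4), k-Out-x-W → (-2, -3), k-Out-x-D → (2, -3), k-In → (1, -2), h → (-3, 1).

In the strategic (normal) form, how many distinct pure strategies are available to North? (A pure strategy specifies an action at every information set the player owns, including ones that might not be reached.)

North owns the root with actions {k, h} — two choices.
North owns the node after k-Out with actions {w, y, x} — three choices.
North owns the node after k-Out-y with actions {N, E} — two choices.
North owns the node after k-Out-y-E with actions {M, C} — two choices.
A pure strategy fixes one action at each information set independently, so the count is the product 2 × 3 × 2 × 2 = 24.
(For reference, South has 4 pure strategies, giving a 24×4 normal-form matrix.)

24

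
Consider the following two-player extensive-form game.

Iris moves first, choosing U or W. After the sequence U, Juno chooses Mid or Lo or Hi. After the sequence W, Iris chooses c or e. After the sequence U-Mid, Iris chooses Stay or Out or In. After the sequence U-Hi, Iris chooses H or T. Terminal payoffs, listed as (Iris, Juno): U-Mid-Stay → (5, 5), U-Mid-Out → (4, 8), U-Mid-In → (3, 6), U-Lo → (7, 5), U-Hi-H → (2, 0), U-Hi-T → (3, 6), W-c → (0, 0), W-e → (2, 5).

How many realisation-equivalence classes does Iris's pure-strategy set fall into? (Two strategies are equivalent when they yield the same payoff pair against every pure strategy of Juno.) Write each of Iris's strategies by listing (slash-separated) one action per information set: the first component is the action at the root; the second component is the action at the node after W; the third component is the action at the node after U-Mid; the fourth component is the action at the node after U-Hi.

Iris has 24 pure strategies: U/c/Stay/H, U/c/Stay/T, U/c/Out/H, U/c/Out/T, U/c/In/H, U/c/In/T, U/e/Stay/H, U/e/Stay/T, U/e/Out/H, U/e/Out/T, U/e/In/H, U/e/In/T, W/c/Stay/H, W/c/Stay/T, W/c/Out/H, W/c/Out/T, W/c/In/H, W/c/In/T, W/e/Stay/H, W/e/Stay/T, W/e/Out/H, W/e/Out/T, W/e/In/H, W/e/In/T. Columns: Mid, Lo, Hi.
{U/c/Stay/H, U/e/Stay/H} → row (5,5) (7,5) (2,0)
{U/c/Stay/T, U/e/Stay/T} → row (5,5) (7,5) (3,6)
{U/c/Out/H, U/e/Out/H} → row (4,8) (7,5) (2,0)
{U/c/Out/T, U/e/Out/T} → row (4,8) (7,5) (3,6)
{U/c/In/H, U/e/In/H} → row (3,6) (7,5) (2,0)
{U/c/In/T, U/e/In/T} → row (3,6) (7,5) (3,6)
{W/c/Stay/H, W/c/Stay/T, W/c/Out/H, W/c/Out/T, W/c/In/H, W/c/In/T} → row (0,0) (0,0) (0,0)
{W/e/Stay/H, W/e/Stay/T, W/e/Out/H, W/e/Out/T, W/e/In/H, W/e/In/T} → row (2,5) (2,5) (2,5)
That's 8 distinct rows out of 24 strategies.

8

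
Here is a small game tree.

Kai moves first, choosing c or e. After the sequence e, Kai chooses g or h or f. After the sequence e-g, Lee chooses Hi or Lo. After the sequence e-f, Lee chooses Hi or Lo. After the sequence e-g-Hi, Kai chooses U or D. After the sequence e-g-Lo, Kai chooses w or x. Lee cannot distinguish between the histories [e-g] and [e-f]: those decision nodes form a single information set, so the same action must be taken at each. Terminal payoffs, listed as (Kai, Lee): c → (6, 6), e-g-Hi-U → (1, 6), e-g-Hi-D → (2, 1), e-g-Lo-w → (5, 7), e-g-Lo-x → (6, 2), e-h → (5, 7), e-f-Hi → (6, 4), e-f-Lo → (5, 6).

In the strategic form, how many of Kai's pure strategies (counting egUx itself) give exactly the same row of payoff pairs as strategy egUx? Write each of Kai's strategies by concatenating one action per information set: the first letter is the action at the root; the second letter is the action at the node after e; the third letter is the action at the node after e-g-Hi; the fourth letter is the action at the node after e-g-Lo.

1

Row for egUx (columns Hi, Lo): (1,6) (6,2).
Every one of Kai's information sets is on the play path for some reply by Lee when Kai follows egUx.
Changing the action at any of them therefore changes at least one column, so only egUx itself gives this row.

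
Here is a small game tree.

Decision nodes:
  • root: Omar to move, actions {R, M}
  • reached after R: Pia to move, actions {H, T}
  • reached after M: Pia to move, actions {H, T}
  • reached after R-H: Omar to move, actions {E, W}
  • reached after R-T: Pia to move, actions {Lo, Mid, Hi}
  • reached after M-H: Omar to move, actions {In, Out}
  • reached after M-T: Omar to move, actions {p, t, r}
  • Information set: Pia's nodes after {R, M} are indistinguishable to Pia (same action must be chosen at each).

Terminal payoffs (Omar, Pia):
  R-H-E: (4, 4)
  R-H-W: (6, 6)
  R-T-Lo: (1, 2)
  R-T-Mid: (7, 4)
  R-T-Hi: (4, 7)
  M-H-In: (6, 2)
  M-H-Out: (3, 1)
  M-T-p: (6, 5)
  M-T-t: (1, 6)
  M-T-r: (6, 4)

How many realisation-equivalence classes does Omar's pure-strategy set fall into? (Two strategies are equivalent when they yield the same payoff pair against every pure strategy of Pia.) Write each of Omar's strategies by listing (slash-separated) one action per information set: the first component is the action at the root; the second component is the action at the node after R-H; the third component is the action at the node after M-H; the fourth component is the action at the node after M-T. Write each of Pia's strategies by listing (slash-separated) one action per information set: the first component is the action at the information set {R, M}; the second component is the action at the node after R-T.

8

Omar has 24 pure strategies: R/E/In/p, R/E/In/t, R/E/In/r, R/E/Out/p, R/E/Out/t, R/E/Out/r, R/W/In/p, R/W/In/t, R/W/In/r, R/W/Out/p, R/W/Out/t, R/W/Out/r, M/E/In/p, M/E/In/t, M/E/In/r, M/E/Out/p, M/E/Out/t, M/E/Out/r, M/W/In/p, M/W/In/t, M/W/In/r, M/W/Out/p, M/W/Out/t, M/W/Out/r. Columns: H/Lo, H/Mid, H/Hi, T/Lo, T/Mid, T/Hi.
{R/E/In/p, R/E/In/t, R/E/In/r, R/E/Out/p, R/E/Out/t, R/E/Out/r} → row (4,4) (4,4) (4,4) (1,2) (7,4) (4,7)
{R/W/In/p, R/W/In/t, R/W/In/r, R/W/Out/p, R/W/Out/t, R/W/Out/r} → row (6,6) (6,6) (6,6) (1,2) (7,4) (4,7)
{M/E/In/p, M/W/In/p} → row (6,2) (6,2) (6,2) (6,5) (6,5) (6,5)
{M/E/In/t, M/W/In/t} → row (6,2) (6,2) (6,2) (1,6) (1,6) (1,6)
{M/E/In/r, M/W/In/r} → row (6,2) (6,2) (6,2) (6,4) (6,4) (6,4)
{M/E/Out/p, M/W/Out/p} → row (3,1) (3,1) (3,1) (6,5) (6,5) (6,5)
{M/E/Out/t, M/W/Out/t} → row (3,1) (3,1) (3,1) (1,6) (1,6) (1,6)
{M/E/Out/r, M/W/Out/r} → row (3,1) (3,1) (3,1) (6,4) (6,4) (6,4)
That's 8 distinct rows out of 24 strategies.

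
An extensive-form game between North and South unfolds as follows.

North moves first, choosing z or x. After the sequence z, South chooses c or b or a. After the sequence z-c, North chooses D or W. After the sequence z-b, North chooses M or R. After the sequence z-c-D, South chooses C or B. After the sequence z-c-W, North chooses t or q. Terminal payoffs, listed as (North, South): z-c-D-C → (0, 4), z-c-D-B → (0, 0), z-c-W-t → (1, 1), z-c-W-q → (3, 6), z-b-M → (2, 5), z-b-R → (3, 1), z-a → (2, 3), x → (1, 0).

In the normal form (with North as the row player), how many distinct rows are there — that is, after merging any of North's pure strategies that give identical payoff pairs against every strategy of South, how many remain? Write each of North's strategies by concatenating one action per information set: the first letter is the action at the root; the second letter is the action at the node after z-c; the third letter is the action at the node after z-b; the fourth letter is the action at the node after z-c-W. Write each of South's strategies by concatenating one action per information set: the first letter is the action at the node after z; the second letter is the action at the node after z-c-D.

North has 16 pure strategies: zDMt, zDMq, zDRt, zDRq, zWMt, zWMq, zWRt, zWRq, xDMt, xDMq, xDRt, xDRq, xWMt, xWMq, xWRt, xWRq. Columns: cC, cB, bC, bB, aC, aB.
{zDMt, zDMq} → row (0,4) (0,0) (2,5) (2,5) (2,3) (2,3)
{zDRt, zDRq} → row (0,4) (0,0) (3,1) (3,1) (2,3) (2,3)
{zWMt} → row (1,1) (1,1) (2,5) (2,5) (2,3) (2,3)
{zWMq} → row (3,6) (3,6) (2,5) (2,5) (2,3) (2,3)
{zWRt} → row (1,1) (1,1) (3,1) (3,1) (2,3) (2,3)
{zWRq} → row (3,6) (3,6) (3,1) (3,1) (2,3) (2,3)
{xDMt, xDMq, xDRt, xDRq, xWMt, xWMq, xWRt, xWRq} → row (1,0) (1,0) (1,0) (1,0) (1,0) (1,0)
That's 7 distinct rows out of 16 strategies.

7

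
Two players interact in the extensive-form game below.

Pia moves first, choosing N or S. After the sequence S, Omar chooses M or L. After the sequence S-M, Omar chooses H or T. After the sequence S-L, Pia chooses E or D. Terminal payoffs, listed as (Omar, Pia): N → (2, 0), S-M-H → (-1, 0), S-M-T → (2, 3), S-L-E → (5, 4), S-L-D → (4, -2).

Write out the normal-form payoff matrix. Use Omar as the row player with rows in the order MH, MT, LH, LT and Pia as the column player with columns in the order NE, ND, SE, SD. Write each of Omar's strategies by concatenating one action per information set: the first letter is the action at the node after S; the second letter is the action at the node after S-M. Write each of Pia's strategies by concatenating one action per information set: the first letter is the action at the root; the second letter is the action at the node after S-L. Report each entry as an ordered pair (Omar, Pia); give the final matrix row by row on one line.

           NE       ND       SE       SD
  MH    (2,0)    (2,0)   (-1,0)   (-1,0)
  MT    (2,0)    (2,0)    (2,3)    (2,3)
  LH    (2,0)    (2,0)    (5,4)   (4,-2)
  LT    (2,0)    (2,0)    (5,4)   (4,-2)

MH: (2,0) (2,0) (-1,0) (-1,0) | MT: (2,0) (2,0) (2,3) (2,3) | LH: (2,0) (2,0) (5,4) (4,-2) | LT: (2,0) (2,0) (5,4) (4,-2)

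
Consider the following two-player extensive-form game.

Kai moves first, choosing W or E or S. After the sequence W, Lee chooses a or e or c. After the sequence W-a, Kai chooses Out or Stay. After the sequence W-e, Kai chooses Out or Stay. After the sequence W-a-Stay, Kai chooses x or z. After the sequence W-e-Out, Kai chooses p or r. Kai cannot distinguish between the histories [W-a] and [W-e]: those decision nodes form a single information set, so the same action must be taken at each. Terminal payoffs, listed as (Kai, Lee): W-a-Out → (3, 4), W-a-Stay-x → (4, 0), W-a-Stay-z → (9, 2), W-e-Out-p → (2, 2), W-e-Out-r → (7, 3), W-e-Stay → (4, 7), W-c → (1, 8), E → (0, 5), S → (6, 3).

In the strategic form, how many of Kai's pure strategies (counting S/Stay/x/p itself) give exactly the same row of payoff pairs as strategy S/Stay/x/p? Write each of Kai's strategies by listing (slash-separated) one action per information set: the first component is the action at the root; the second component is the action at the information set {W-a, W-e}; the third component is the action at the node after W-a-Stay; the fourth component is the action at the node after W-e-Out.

8

Row for S/Stay/x/p (columns a, e, c): (6,3) (6,3) (6,3).
Under S/Stay/x/p, Kai's choice at the information set {W-a, W-e} and at the node after W-a-Stay and at the node after W-e-Out can never be reached regardless of what Lee does, so varying those choices leaves every outcome unchanged.
Holding the reachable choices fixed and varying the unreachable ones freely already gives 2 × 2 × 2 = 8 equivalent strategies.
No other strategy reproduces this row, so those 8 are the full class: S/Out/x/p, S/Out/x/r, S/Out/z/p, S/Out/z/r, S/Stay/x/p, S/Stay/x/r, S/Stay/z/p, S/Stay/z/r.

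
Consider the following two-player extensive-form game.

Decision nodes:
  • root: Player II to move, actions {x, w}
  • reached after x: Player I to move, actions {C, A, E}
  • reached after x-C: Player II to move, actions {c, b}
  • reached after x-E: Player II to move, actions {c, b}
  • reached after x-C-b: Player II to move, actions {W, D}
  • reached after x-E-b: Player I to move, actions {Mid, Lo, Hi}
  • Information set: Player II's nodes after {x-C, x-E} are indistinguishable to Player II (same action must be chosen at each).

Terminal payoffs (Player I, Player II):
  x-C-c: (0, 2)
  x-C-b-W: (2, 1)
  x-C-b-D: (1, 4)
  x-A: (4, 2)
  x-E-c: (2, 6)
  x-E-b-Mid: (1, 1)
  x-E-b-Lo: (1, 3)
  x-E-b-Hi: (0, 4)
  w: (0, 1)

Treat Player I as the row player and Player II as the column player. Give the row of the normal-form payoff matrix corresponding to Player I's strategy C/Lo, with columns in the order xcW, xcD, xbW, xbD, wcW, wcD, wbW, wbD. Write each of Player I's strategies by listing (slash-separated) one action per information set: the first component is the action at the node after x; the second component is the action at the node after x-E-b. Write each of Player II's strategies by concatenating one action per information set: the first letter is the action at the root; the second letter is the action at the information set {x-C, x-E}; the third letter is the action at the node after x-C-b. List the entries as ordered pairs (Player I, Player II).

vs xcW: Player II plays x → Player I plays C at [x] → Player II plays c at [x-C] → (0, 2)
vs xcD: Player II plays x → Player I plays C at [x] → Player II plays c at [x-C] → (0, 2)
vs xbW: Player II plays x → Player I plays C at [x] → Player II plays b at [x-C] → Player II plays W at [x-C-b] → (2, 1)
vs xbD: Player II plays x → Player I plays C at [x] → Player II plays b at [x-C] → Player II plays D at [x-C-b] → (1, 4)
vs wcW: Player II plays w → (0, 1)
vs wcD: Player II plays w → (0, 1)
vs wbW: Player II plays w → (0, 1)
vs wbD: Player II plays w → (0, 1)

(0,2) (0,2) (2,1) (1,4) (0,1) (0,1) (0,1) (0,1)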